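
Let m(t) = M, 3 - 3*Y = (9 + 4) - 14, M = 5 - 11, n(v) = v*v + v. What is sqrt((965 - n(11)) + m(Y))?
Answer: sqrt(827) ≈ 28.758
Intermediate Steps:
n(v) = v + v**2 (n(v) = v**2 + v = v + v**2)
M = -6
Y = 4/3 (Y = 1 - ((9 + 4) - 14)/3 = 1 - (13 - 14)/3 = 1 - 1/3*(-1) = 1 + 1/3 = 4/3 ≈ 1.3333)
m(t) = -6
sqrt((965 - n(11)) + m(Y)) = sqrt((965 - 11*(1 + 11)) - 6) = sqrt((965 - 11*12) - 6) = sqrt((965 - 1*132) - 6) = sqrt((965 - 132) - 6) = sqrt(833 - 6) = sqrt(827)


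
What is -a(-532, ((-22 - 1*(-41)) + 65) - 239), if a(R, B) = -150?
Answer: 150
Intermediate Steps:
-a(-532, ((-22 - 1*(-41)) + 65) - 239) = -1*(-150) = 150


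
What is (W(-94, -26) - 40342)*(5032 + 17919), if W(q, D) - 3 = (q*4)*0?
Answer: -925820389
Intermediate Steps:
W(q, D) = 3 (W(q, D) = 3 + (q*4)*0 = 3 + (4*q)*0 = 3 + 0 = 3)
(W(-94, -26) - 40342)*(5032 + 17919) = (3 - 40342)*(5032 + 17919) = -40339*22951 = -925820389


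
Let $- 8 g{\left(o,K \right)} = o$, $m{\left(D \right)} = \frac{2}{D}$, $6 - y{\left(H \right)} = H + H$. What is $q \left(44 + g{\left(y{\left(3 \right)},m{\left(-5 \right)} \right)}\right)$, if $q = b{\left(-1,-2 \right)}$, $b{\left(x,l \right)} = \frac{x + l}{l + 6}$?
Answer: $-33$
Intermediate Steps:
$y{\left(H \right)} = 6 - 2 H$ ($y{\left(H \right)} = 6 - \left(H + H\right) = 6 - 2 H$)
$b{\left(x,l \right)} = \frac{l + x}{6 + l}$
$q = - \frac{3}{4}$ ($q = \frac{-2 - 1}{6 - 2} = \frac{1}{4} \left(-3\right) = - \frac{3}{4} \approx -0.75$)
$g{\left(o,K \right)} = - \frac{o}{8}$
$q \left(44 + g{\left(y{\left(3 \right)},m{\left(-5 \right)} \right)}\right) = - \frac{3 \left(44 - \frac{6 - 6}{8}\right)}{4} = - \frac{3 \left(44 - 0\right)}{4} = - \frac{3 \left(44 + 0\right)}{4} = \left(- \frac{3}{4}\right) 44 = -33$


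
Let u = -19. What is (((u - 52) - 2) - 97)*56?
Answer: -9520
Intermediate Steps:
(((u - 52) - 2) - 97)*56 = (((-19 - 52) - 2) - 97)*56 = ((-71 - 2) - 97)*56 = (-73 - 97)*56 = -170*56 = -9520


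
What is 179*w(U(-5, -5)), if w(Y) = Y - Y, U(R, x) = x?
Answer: 0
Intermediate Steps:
w(Y) = 0
179*w(U(-5, -5)) = 179*0 = 0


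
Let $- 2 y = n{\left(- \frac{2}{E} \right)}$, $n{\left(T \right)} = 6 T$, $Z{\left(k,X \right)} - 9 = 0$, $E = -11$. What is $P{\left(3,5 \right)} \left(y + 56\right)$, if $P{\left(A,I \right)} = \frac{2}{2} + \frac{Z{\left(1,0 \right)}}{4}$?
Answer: $\frac{3965}{22} \approx 180.23$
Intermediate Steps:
$Z{\left(k,X \right)} = 9$ ($Z{\left(k,X \right)} = 9 + 0 = 9$)
$P{\left(A,I \right)} = \frac{13}{4}$ ($P{\left(A,I \right)} = \frac{2}{2} + \frac{9}{4} = 2 \cdot \frac{1}{2} + 9 \cdot \frac{1}{4} = 1 + \frac{9}{4} = \frac{13}{4}$)
$y = - \frac{6}{11}$ ($y = - \frac{6 \left(- \frac{2}{-11}\right)}{2} = - \frac{6 \left(\left(-2\right) \left(- \frac{1}{11}\right)\right)}{2} = - \frac{6 \cdot \frac{2}{11}}{2} = \left(- \frac{1}{2}\right) \frac{12}{11} = - \frac{6}{11} \approx -0.54545$)
$P{\left(3,5 \right)} \left(y + 56\right) = \frac{13 \left(- \frac{6}{11} + 56\right)}{4} = \frac{13}{4} \cdot \frac{610}{11} = \frac{3965}{22}$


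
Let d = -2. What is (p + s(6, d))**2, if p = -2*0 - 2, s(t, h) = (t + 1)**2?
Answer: 2209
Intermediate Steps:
s(t, h) = (1 + t)**2
p = -2 (p = 0 - 2 = -2)
(p + s(6, d))**2 = (-2 + (1 + 6)**2)**2 = (-2 + 7**2)**2 = (-2 + 49)**2 = 47**2 = 2209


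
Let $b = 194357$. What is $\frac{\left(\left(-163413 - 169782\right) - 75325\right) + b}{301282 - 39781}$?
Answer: $- \frac{214163}{261501} \approx -0.81898$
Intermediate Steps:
$\frac{\left(\left(-163413 - 169782\right) - 75325\right) + b}{301282 - 39781} = \frac{\left(\left(-163413 - 169782\right) - 75325\right) + 194357}{301282 - 39781} = \frac{\left(-333195 - 75325\right) + 194357}{261501} = \left(-408520 + 194357\right) \frac{1}{261501} = \left(-214163\right) \frac{1}{261501} = - \frac{214163}{261501}$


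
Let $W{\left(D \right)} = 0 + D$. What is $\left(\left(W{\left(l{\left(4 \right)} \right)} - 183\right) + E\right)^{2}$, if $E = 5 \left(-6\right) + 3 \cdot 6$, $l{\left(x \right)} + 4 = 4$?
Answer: $38025$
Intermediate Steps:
$l{\left(x \right)} = 0$ ($l{\left(x \right)} = -4 + 4 = 0$)
$E = -12$ ($E = -30 + 18 = -12$)
$W{\left(D \right)} = D$
$\left(\left(W{\left(l{\left(4 \right)} \right)} - 183\right) + E\right)^{2} = \left(\left(0 - 183\right) - 12\right)^{2} = \left(-183 - 12\right)^{2} = \left(-195\right)^{2} = 38025$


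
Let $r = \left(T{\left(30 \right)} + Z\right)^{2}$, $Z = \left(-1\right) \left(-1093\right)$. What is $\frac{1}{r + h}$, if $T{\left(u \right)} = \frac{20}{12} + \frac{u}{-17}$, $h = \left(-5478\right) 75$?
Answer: $\frac{2601}{2038103794} \approx 1.2762 \cdot 10^{-6}$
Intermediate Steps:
$h = -410850$
$T{\left(u \right)} = \frac{5}{3} - \frac{u}{17}$ ($T{\left(u \right)} = 20 \cdot \frac{1}{12} + u \left(- \frac{1}{17}\right) = \frac{5}{3} - \frac{u}{17}$)
$Z = 1093$
$r = \frac{3106724644}{2601}$ ($r = \left(\left(\frac{5}{3} - \frac{30}{17}\right) + 1093\right)^{2} = \left(- \frac{5}{51} + 1093\right)^{2} = \left(\frac{55738}{51}\right)^{2} = \frac{3106724644}{2601} \approx 1.1944 \cdot 10^{6}$)
$\frac{1}{r + h} = \frac{1}{\frac{3106724644}{2601} - 410850} = \frac{1}{\frac{2038103794}{2601}} = \frac{2601}{2038103794}$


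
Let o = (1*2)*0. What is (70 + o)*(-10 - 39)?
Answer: -3430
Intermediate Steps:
o = 0 (o = 2*0 = 0)
(70 + o)*(-10 - 39) = (70 + 0)*(-10 - 39) = 70*(-49) = -3430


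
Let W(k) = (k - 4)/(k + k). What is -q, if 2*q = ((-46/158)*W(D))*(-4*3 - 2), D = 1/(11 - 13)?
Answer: -1449/158 ≈ -9.1709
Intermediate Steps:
D = -½ (D = 1/(-2) = -½ ≈ -0.50000)
W(k) = (-4 + k)/(2*k) (W(k) = (-4 + k)/((2*k)) = (-4 + k)*(1/(2*k)) = (-4 + k)/(2*k))
q = 1449/158 (q = (((-46/158)*((-4 - ½)/(2*(-½))))*(-4*3 - 2))/2 = (((-46*1/158)*((½)*(-2)*(-9/2)))*(-12 - 2))/2 = (-23/79*9/2*(-14))/2 = (-207/158*(-14))/2 = (½)*(1449/79) = 1449/158 ≈ 9.1709)
-q = -1*1449/158 = -1449/158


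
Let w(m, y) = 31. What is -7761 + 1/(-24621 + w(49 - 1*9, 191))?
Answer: -190842991/24590 ≈ -7761.0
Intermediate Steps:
-7761 + 1/(-24621 + w(49 - 1*9, 191)) = -7761 + 1/(-24621 + 31) = -7761 + 1/(-24590) = -7761 - 1/24590 = -190842991/24590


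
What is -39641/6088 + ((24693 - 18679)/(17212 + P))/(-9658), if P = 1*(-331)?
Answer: -3231487179325/496283708712 ≈ -6.5114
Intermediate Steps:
P = -331
-39641/6088 + ((24693 - 18679)/(17212 + P))/(-9658) = -39641/6088 + ((24693 - 18679)/(17212 - 331))/(-9658) = -39641*1/6088 + (6014/16881)*(-1/9658) = -39641/6088 + (6014*(1/16881))*(-1/9658) = -39641/6088 + (6014/16881)*(-1/9658) = -39641/6088 - 3007/81518349 = -3231487179325/496283708712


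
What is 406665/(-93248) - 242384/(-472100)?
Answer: -42346180817/11005595200 ≈ -3.8477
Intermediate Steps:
406665/(-93248) - 242384/(-472100) = 406665*(-1/93248) - 242384*(-1/472100) = -406665/93248 + 60596/118025 = -42346180817/11005595200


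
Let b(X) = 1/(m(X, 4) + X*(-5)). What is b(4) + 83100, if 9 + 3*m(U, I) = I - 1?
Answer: 1828199/22 ≈ 83100.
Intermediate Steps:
m(U, I) = -10/3 + I/3 (m(U, I) = -3 + (I - 1)/3 = -3 + (-1 + I)/3 = -3 + (-⅓ + I/3) = -10/3 + I/3)
b(X) = 1/(-2 - 5*X) (b(X) = 1/((-10/3 + (⅓)*4) + X*(-5)) = 1/((-10/3 + 4/3) - 5*X) = 1/(-2 - 5*X))
b(4) + 83100 = -1/(2 + 5*4) + 83100 = -1/(2 + 20) + 83100 = -1/22 + 83100 = 1828199/22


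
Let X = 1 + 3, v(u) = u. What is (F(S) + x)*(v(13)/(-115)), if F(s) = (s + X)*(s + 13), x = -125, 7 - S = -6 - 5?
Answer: -7241/115 ≈ -62.965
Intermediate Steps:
S = 18 (S = 7 - (-6 - 5) = 7 - 1*(-11) = 7 + 11 = 18)
X = 4
F(s) = (4 + s)*(13 + s) (F(s) = (s + 4)*(s + 13) = (4 + s)*(13 + s))
(F(S) + x)*(v(13)/(-115)) = ((52 + 18² + 17*18) - 125)*(13/(-115)) = ((52 + 324 + 306) - 125)*(13*(-1/115)) = (682 - 125)*(-13/115) = 557*(-13/115) = -7241/115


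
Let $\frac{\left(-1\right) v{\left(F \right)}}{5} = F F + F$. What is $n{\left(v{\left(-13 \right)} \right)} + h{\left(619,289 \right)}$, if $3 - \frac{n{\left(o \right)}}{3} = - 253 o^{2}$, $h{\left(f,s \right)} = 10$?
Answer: $461775619$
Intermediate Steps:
$v{\left(F \right)} = - 5 F - 5 F^{2}$ ($v{\left(F \right)} = - 5 \left(F F + F\right) = - 5 \left(F^{2} + F\right) = - 5 \left(F + F^{2}\right) = - 5 F - 5 F^{2}$)
$n{\left(o \right)} = 9 + 759 o^{2}$ ($n{\left(o \right)} = 9 - 3 \left(- 253 o^{2}\right) = 9 + 759 o^{2}$)
$n{\left(v{\left(-13 \right)} \right)} + h{\left(619,289 \right)} = \left(9 + 759 \left(\left(-5\right) \left(-13\right) \left(1 - 13\right)\right)^{2}\right) + 10 = \left(9 + 759 \left(\left(-5\right) \left(-13\right) \left(-12\right)\right)^{2}\right) + 10 = \left(9 + 759 \left(-780\right)^{2}\right) + 10 = \left(9 + 759 \cdot 608400\right) + 10 = \left(9 + 461775600\right) + 10 = 461775609 + 10 = 461775619$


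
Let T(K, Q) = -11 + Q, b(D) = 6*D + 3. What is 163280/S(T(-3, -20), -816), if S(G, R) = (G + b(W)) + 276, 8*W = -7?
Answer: 653120/971 ≈ 672.63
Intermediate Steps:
W = -7/8 (W = (⅛)*(-7) = -7/8 ≈ -0.87500)
b(D) = 3 + 6*D
S(G, R) = 1095/4 + G (S(G, R) = (G + (3 + 6*(-7/8))) + 276 = (G + (3 - 21/4)) + 276 = (G - 9/4) + 276 = (-9/4 + G) + 276 = 1095/4 + G)
163280/S(T(-3, -20), -816) = 163280/(1095/4 + (-11 - 20)) = 163280/(1095/4 - 31) = 163280/(971/4) = 163280*(4/971) = 653120/971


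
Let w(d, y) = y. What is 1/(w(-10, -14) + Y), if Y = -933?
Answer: -1/947 ≈ -0.0010560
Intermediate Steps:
1/(w(-10, -14) + Y) = 1/(-14 - 933) = 1/(-947) = -1/947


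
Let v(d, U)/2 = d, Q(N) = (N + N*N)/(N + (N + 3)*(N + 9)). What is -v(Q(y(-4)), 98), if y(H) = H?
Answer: 8/3 ≈ 2.6667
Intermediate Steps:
Q(N) = (N + N**2)/(N + (3 + N)*(9 + N))
v(d, U) = 2*d
-v(Q(y(-4)), 98) = -2*(-4*(1 - 4)/(27 + (-4)**2 + 13*(-4))) = -2*(-4*(-3)/(27 + 16 - 52)) = -2*(-4*(-3)/(-9)) = -2*(-4*(-1/9)*(-3)) = -2*(-4)/3 = -1*(-8/3) = 8/3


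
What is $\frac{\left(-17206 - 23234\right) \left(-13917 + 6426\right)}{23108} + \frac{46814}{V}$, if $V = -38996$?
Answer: $\frac{1476526504741}{112639946} \approx 13108.0$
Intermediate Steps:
$\frac{\left(-17206 - 23234\right) \left(-13917 + 6426\right)}{23108} + \frac{46814}{V} = \frac{\left(-17206 - 23234\right) \left(-13917 + 6426\right)}{23108} + \frac{46814}{-38996} = \left(-40440\right) \left(-7491\right) \frac{1}{23108} + 46814 \left(- \frac{1}{38996}\right) = 302936040 \cdot \frac{1}{23108} - \frac{23407}{19498} = \frac{75734010}{5777} - \frac{23407}{19498} = \frac{1476526504741}{112639946}$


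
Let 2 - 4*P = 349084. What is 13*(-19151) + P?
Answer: -672467/2 ≈ -3.3623e+5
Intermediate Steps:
P = -174541/2 (P = 1/2 - 1/4*349084 = 1/2 - 87271 = -174541/2 ≈ -87271.)
13*(-19151) + P = 13*(-19151) - 174541/2 = -248963 - 174541/2 = -672467/2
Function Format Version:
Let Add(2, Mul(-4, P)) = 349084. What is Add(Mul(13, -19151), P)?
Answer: Rational(-672467, 2) ≈ -3.3623e+5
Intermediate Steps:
P = Rational(-174541, 2) (P = Add(Rational(1, 2), Mul(Rational(-1, 4), 349084)) = Add(Rational(1, 2), -87271) = Rational(-174541, 2) ≈ -87271.)
Add(Mul(13, -19151), P) = Add(Mul(13, -19151), Rational(-174541, 2)) = Add(-248963, Rational(-174541, 2)) = Rational(-672467, 2)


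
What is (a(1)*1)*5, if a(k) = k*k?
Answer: 5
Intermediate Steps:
a(k) = k²
(a(1)*1)*5 = (1²*1)*5 = (1*1)*5 = 1*5 = 5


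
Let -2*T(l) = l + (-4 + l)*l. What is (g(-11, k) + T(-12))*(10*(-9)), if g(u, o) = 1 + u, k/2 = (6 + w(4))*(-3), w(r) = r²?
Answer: 9000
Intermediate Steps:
k = -132 (k = 2*((6 + 4²)*(-3)) = 2*((6 + 16)*(-3)) = 2*(22*(-3)) = 2*(-66) = -132)
T(l) = -l/2 - l*(-4 + l)/2 (T(l) = -(l + (-4 + l)*l)/2 = -(l + l*(-4 + l))/2 = -l/2 - l*(-4 + l)/2)
(g(-11, k) + T(-12))*(10*(-9)) = ((1 - 11) + (½)*(-12)*(3 - 1*(-12)))*(10*(-9)) = (-10 + (½)*(-12)*(3 + 12))*(-90) = (-10 + (½)*(-12)*15)*(-90) = (-10 - 90)*(-90) = -100*(-90) = 9000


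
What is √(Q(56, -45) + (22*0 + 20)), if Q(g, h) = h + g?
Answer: √31 ≈ 5.5678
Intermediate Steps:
Q(g, h) = g + h
√(Q(56, -45) + (22*0 + 20)) = √((56 - 45) + (22*0 + 20)) = √(11 + (0 + 20)) = √(11 + 20) = √31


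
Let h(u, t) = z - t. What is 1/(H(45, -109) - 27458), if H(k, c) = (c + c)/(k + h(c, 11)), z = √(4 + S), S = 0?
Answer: -18/494353 ≈ -3.6411e-5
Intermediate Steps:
z = 2 (z = √(4 + 0) = √4 = 2)
h(u, t) = 2 - t
H(k, c) = 2*c/(-9 + k) (H(k, c) = (c + c)/(k + (2 - 1*11)) = (2*c)/(k + (2 - 11)) = (2*c)/(k - 9) = (2*c)/(-9 + k) = 2*c/(-9 + k))
1/(H(45, -109) - 27458) = 1/(2*(-109)/(-9 + 45) - 27458) = 1/(2*(-109)/36 - 27458) = 1/(2*(-109)*(1/36) - 27458) = 1/(-109/18 - 27458) = 1/(-494353/18) = -18/494353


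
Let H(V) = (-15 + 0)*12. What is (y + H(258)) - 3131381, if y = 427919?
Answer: -2703642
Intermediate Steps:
H(V) = -180 (H(V) = -15*12 = -180)
(y + H(258)) - 3131381 = (427919 - 180) - 3131381 = 427739 - 3131381 = -2703642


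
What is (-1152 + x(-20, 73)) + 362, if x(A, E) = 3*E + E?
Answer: -498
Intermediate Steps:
x(A, E) = 4*E
(-1152 + x(-20, 73)) + 362 = (-1152 + 4*73) + 362 = (-1152 + 292) + 362 = -860 + 362 = -498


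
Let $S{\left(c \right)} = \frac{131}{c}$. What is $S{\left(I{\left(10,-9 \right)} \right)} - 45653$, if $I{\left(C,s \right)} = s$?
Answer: $- \frac{411008}{9} \approx -45668.0$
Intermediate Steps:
$S{\left(I{\left(10,-9 \right)} \right)} - 45653 = \frac{131}{-9} - 45653 = 131 \left(- \frac{1}{9}\right) - 45653 = - \frac{131}{9} - 45653 = - \frac{411008}{9}$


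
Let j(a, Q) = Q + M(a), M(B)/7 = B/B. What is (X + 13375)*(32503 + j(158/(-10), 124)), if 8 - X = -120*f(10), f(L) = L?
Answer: 475901622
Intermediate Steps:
M(B) = 7 (M(B) = 7*(B/B) = 7*1 = 7)
j(a, Q) = 7 + Q (j(a, Q) = Q + 7 = 7 + Q)
X = 1208 (X = 8 - (-120)*10 = 8 - 1*(-1200) = 8 + 1200 = 1208)
(X + 13375)*(32503 + j(158/(-10), 124)) = (1208 + 13375)*(32503 + (7 + 124)) = 14583*(32503 + 131) = 14583*32634 = 475901622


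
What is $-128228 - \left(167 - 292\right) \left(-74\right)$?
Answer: $-137478$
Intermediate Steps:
$-128228 - \left(167 - 292\right) \left(-74\right) = -128228 - \left(-125\right) \left(-74\right) = -128228 - 9250 = -137478$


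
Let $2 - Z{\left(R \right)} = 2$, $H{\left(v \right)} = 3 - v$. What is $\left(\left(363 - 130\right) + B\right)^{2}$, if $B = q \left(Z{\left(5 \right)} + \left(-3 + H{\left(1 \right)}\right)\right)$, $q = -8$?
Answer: $58081$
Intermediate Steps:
$Z{\left(R \right)} = 0$ ($Z{\left(R \right)} = 2 - 2 = 0$)
$B = 8$ ($B = - 8 \left(0 + \left(-3 + \left(3 - 1\right)\right)\right) = - 8 \left(0 + \left(-3 + 2\right)\right) = - 8 \left(0 - 1\right) = \left(-8\right) \left(-1\right) = 8$)
$\left(\left(363 - 130\right) + B\right)^{2} = \left(\left(363 - 130\right) + 8\right)^{2} = \left(233 + 8\right)^{2} = 241^{2} = 58081$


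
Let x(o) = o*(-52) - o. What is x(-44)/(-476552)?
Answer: -583/119138 ≈ -0.0048935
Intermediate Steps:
x(o) = -53*o (x(o) = -52*o - o = -53*o)
x(-44)/(-476552) = -53*(-44)/(-476552) = 2332*(-1/476552) = -583/119138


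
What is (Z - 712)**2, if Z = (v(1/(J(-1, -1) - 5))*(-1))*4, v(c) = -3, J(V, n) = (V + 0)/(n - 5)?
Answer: 490000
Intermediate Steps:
J(V, n) = V/(-5 + n)
Z = 12 (Z = -3*(-1)*4 = 3*4 = 12)
(Z - 712)**2 = (12 - 712)**2 = (-700)**2 = 490000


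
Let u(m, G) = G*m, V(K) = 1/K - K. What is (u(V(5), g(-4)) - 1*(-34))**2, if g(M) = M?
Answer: 70756/25 ≈ 2830.2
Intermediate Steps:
V(K) = 1/K - K
(u(V(5), g(-4)) - 1*(-34))**2 = (-4*(1/5 - 1*5) - 1*(-34))**2 = (-4*(1/5 - 5) + 34)**2 = (-4*(-24/5) + 34)**2 = (96/5 + 34)**2 = (266/5)**2 = 70756/25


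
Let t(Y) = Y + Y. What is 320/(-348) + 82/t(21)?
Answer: 629/609 ≈ 1.0328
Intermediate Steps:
t(Y) = 2*Y
320/(-348) + 82/t(21) = 320/(-348) + 82/((2*21)) = 320*(-1/348) + 82/42 = -80/87 + 82*(1/42) = -80/87 + 41/21 = 629/609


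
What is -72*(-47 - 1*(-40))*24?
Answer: 12096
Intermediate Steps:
-72*(-47 - 1*(-40))*24 = -72*(-47 + 40)*24 = -72*(-7)*24 = 504*24 = 12096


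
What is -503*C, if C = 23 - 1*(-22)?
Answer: -22635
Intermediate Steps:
C = 45 (C = 23 + 22 = 45)
-503*C = -503*45 = -22635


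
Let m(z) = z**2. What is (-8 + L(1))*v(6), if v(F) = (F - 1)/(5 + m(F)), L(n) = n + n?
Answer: -30/41 ≈ -0.73171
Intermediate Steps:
L(n) = 2*n
v(F) = (-1 + F)/(5 + F**2) (v(F) = (F - 1)/(5 + F**2) = (-1 + F)/(5 + F**2))
(-8 + L(1))*v(6) = (-8 + 2*1)*((-1 + 6)/(5 + 6**2)) = (-8 + 2)*(5/(5 + 36)) = -6*5/41 = -30/41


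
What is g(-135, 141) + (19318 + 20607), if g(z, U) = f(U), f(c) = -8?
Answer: 39917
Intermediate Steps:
g(z, U) = -8
g(-135, 141) + (19318 + 20607) = -8 + (19318 + 20607) = -8 + 39925 = 39917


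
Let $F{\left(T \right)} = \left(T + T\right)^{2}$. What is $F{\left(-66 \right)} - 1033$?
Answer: $16391$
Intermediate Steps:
$F{\left(T \right)} = 4 T^{2}$ ($F{\left(T \right)} = \left(2 T\right)^{2} = 4 T^{2}$)
$F{\left(-66 \right)} - 1033 = 4 \left(-66\right)^{2} - 1033 = 4 \cdot 4356 - 1033 = 17424 - 1033 = 16391$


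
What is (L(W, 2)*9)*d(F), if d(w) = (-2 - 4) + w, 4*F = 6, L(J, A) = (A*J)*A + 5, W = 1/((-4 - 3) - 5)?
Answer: -189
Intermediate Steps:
W = -1/12 (W = 1/(-7 - 5) = 1/(-12) = -1/12 ≈ -0.083333)
L(J, A) = 5 + J*A² (L(J, A) = J*A² + 5 = 5 + J*A²)
F = 3/2 (F = (¼)*6 = 3/2 ≈ 1.5000)
d(w) = -6 + w
(L(W, 2)*9)*d(F) = ((5 - 1/12*2²)*9)*(-6 + 3/2) = ((5 - 1/12*4)*9)*(-9/2) = ((5 - ⅓)*9)*(-9/2) = ((14/3)*9)*(-9/2) = 42*(-9/2) = -189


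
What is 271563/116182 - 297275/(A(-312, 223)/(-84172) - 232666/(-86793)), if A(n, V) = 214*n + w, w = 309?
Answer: -1567154652681295263/18294796023218 ≈ -85661.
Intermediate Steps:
A(n, V) = 309 + 214*n (A(n, V) = 214*n + 309 = 309 + 214*n)
271563/116182 - 297275/(A(-312, 223)/(-84172) - 232666/(-86793)) = 271563/116182 - 297275/((309 + 214*(-312))/(-84172) - 232666/(-86793)) = 271563*(1/116182) - 297275/((309 - 66768)*(-1/84172) - 232666*(-1/86793)) = 271563/116182 - 297275/(-66459*(-1/84172) + 33238/12399) = 271563/116182 - 297275/(66459/84172 + 33238/12399) = 271563/116182 - 297275/3621734077/1043648628 = 271563/116182 - 297275*1043648628/3621734077 = 271563/116182 - 13489158516900/157466699 = -1567154652681295263/18294796023218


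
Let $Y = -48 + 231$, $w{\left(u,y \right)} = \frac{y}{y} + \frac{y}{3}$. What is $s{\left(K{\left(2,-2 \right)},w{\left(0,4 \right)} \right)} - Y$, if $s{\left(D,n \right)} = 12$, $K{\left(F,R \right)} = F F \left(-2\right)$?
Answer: $-171$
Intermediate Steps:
$w{\left(u,y \right)} = 1 + \frac{y}{3}$ ($w{\left(u,y \right)} = 1 + y \frac{1}{3} = 1 + \frac{y}{3}$)
$K{\left(F,R \right)} = - 2 F^{2}$ ($K{\left(F,R \right)} = F^{2} \left(-2\right) = - 2 F^{2}$)
$Y = 183$
$s{\left(K{\left(2,-2 \right)},w{\left(0,4 \right)} \right)} - Y = 12 - 183 = -171$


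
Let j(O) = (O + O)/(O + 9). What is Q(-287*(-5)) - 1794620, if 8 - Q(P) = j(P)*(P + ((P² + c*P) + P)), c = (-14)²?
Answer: -4658424289/722 ≈ -6.4521e+6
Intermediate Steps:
j(O) = 2*O/(9 + O) (j(O) = (2*O)/(9 + O) = 2*O/(9 + O))
c = 196
Q(P) = 8 - 2*P*(P² + 198*P)/(9 + P) (Q(P) = 8 - 2*P/(9 + P)*(P + ((P² + 196*P) + P)) = 8 - 2*P/(9 + P)*(P + (P² + 197*P)) = 8 - 2*P/(9 + P)*(P² + 198*P) = 8 - 2*P*(P² + 198*P)/(9 + P))
Q(-287*(-5)) - 1794620 = 2*(36 - (-287*(-5))³ - 198*(-287*(-5))² + 4*(-287*(-5)))/(9 - 287*(-5)) - 1794620 = 2*(36 - 1*1435³ - 198*1435² + 4*1435)/(9 + 1435) - 1794620 = 2*(36 - 1*2954987875 - 198*2059225 + 5740)/1444 - 1794620 = 2*(1/1444)*(36 - 2954987875 - 407726550 + 5740) - 1794620 = 2*(1/1444)*(-3362708649) - 1794620 = -3362708649/722 - 1794620 = -4658424289/722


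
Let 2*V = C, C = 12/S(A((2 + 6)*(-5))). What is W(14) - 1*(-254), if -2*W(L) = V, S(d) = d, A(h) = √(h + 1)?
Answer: 254 + I*√39/13 ≈ 254.0 + 0.48038*I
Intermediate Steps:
A(h) = √(1 + h)
C = -4*I*√39/13 (C = 12/(√(1 + (2 + 6)*(-5))) = 12/(√(1 + 8*(-5))) = 12/(√(1 - 40)) = 12/(√(-39)) = 12/((I*√39)) = 12*(-I*√39/39) = -4*I*√39/13 ≈ -1.9215*I)
V = -2*I*√39/13 (V = (-4*I*√39/13)/2 = -2*I*√39/13 ≈ -0.96077*I)
W(L) = I*√39/13 (W(L) = -(-1)*I*√39/13 = I*√39/13)
W(14) - 1*(-254) = I*√39/13 - 1*(-254) = I*√39/13 + 254 = 254 + I*√39/13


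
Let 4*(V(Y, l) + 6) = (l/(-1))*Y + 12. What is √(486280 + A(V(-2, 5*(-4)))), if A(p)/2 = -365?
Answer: 15*√2158 ≈ 696.81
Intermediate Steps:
V(Y, l) = -3 - Y*l/4 (V(Y, l) = -6 + ((l/(-1))*Y + 12)/4 = -6 + ((l*(-1))*Y + 12)/4 = -6 + ((-l)*Y + 12)/4 = -6 + (-Y*l + 12)/4 = -6 + (12 - Y*l)/4 = -6 + (3 - Y*l/4) = -3 - Y*l/4)
A(p) = -730 (A(p) = 2*(-365) = -730)
√(486280 + A(V(-2, 5*(-4)))) = √(486280 - 730) = √485550 = 15*√2158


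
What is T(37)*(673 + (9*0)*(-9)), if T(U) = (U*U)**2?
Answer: 1261310353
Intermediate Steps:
T(U) = U**4 (T(U) = (U**2)**2 = U**4)
T(37)*(673 + (9*0)*(-9)) = 37**4*(673 + (9*0)*(-9)) = 1874161*(673 + 0*(-9)) = 1874161*(673 + 0) = 1874161*673 = 1261310353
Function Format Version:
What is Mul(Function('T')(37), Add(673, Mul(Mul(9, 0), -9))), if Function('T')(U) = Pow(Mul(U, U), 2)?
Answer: 1261310353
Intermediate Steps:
Function('T')(U) = Pow(U, 4) (Function('T')(U) = Pow(Pow(U, 2), 2) = Pow(U, 4))
Mul(Function('T')(37), Add(673, Mul(Mul(9, 0), -9))) = Mul(Pow(37, 4), Add(673, Mul(Mul(9, 0), -9))) = Mul(1874161, Add(673, Mul(0, -9))) = Mul(1874161, Add(673, 0)) = Mul(1874161, 673) = 1261310353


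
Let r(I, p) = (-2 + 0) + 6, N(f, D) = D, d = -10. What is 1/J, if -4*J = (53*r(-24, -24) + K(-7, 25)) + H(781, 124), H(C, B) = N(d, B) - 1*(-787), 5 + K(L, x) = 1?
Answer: -4/1119 ≈ -0.0035746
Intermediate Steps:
K(L, x) = -4 (K(L, x) = -5 + 1 = -4)
r(I, p) = 4 (r(I, p) = -2 + 6 = 4)
H(C, B) = 787 + B (H(C, B) = B - 1*(-787) = B + 787 = 787 + B)
J = -1119/4 (J = -((53*4 - 4) + (787 + 124))/4 = -((212 - 4) + 911)/4 = -(208 + 911)/4 = -¼*1119 = -1119/4 ≈ -279.75)
1/J = 1/(-1119/4) = -4/1119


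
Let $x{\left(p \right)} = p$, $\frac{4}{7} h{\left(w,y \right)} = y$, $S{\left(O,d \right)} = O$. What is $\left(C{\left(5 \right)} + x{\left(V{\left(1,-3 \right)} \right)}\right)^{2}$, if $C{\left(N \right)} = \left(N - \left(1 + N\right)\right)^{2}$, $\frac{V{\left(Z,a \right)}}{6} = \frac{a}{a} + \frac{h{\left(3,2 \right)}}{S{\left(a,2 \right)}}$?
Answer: $0$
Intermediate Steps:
$h{\left(w,y \right)} = \frac{7 y}{4}$
$V{\left(Z,a \right)} = 6 + \frac{21}{a}$ ($V{\left(Z,a \right)} = 6 \left(\frac{a}{a} + \frac{\frac{7}{4} \cdot 2}{a}\right) = 6 \left(1 + \frac{7}{2 a}\right) = 6 + \frac{21}{a}$)
$C{\left(N \right)} = 1$ ($C{\left(N \right)} = \left(-1\right)^{2} = 1$)
$\left(C{\left(5 \right)} + x{\left(V{\left(1,-3 \right)} \right)}\right)^{2} = \left(1 + \left(6 + \frac{21}{-3}\right)\right)^{2} = \left(1 + \left(6 + 21 \left(- \frac{1}{3}\right)\right)\right)^{2} = \left(1 + \left(6 - 7\right)\right)^{2} = \left(1 - 1\right)^{2} = 0^{2} = 0$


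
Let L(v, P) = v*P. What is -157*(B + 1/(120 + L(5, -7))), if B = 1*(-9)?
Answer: 119948/85 ≈ 1411.2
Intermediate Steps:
B = -9
L(v, P) = P*v
-157*(B + 1/(120 + L(5, -7))) = -157*(-9 + 1/(120 - 7*5)) = -157*(-9 + 1/(120 - 35)) = -157*(-9 + 1/85) = -157*(-764/85) = 119948/85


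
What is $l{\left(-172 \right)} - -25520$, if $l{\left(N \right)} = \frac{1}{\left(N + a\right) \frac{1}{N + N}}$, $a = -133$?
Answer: $\frac{7783944}{305} \approx 25521.0$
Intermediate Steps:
$l{\left(N \right)} = \frac{2 N}{-133 + N}$ ($l{\left(N \right)} = \frac{1}{\left(N - 133\right) \frac{1}{N + N}} = \frac{1}{\left(-133 + N\right) \frac{1}{2 N}} = \frac{1}{\frac{1}{2} \frac{1}{N} \left(-133 + N\right)} = \frac{2 N}{-133 + N}$)
$l{\left(-172 \right)} - -25520 = 2 \left(-172\right) \frac{1}{-133 - 172} - -25520 = 2 \left(-172\right) \frac{1}{-305} + 25520 = 2 \left(-172\right) \left(- \frac{1}{305}\right) + 25520 = \frac{344}{305} + 25520 = \frac{7783944}{305}$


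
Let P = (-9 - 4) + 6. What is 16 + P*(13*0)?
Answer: 16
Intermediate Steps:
P = -7 (P = -13 + 6 = -7)
16 + P*(13*0) = 16 - 91*0 = 16 - 7*0 = 16 + 0 = 16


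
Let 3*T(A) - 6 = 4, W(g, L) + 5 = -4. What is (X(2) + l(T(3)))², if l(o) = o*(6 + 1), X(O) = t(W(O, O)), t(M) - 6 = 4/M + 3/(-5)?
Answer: 1620529/2025 ≈ 800.26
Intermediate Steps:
W(g, L) = -9 (W(g, L) = -5 - 4 = -9)
t(M) = 27/5 + 4/M (t(M) = 6 + (4/M + 3/(-5)) = 6 + (4/M + 3*(-⅕)) = 6 + (4/M - ⅗) = 6 + (-⅗ + 4/M) = 27/5 + 4/M)
T(A) = 10/3 (T(A) = 2 + (⅓)*4 = 2 + 4/3 = 10/3)
X(O) = 223/45 (X(O) = 27/5 + 4/(-9) = 27/5 + 4*(-⅑) = 27/5 - 4/9 = 223/45)
l(o) = 7*o (l(o) = o*7 = 7*o)
(X(2) + l(T(3)))² = (223/45 + 7*(10/3))² = (223/45 + 70/3)² = (1273/45)² = 1620529/2025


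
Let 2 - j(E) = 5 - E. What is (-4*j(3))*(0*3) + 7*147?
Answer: 1029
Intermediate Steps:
j(E) = -3 + E (j(E) = 2 - (5 - E) = 2 + (-5 + E) = -3 + E)
(-4*j(3))*(0*3) + 7*147 = (-4*(-3 + 3))*(0*3) + 7*147 = -4*0*0 + 1029 = 0*0 + 1029 = 0 + 1029 = 1029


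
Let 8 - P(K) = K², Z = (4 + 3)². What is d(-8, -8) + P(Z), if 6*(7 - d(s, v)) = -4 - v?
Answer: -7160/3 ≈ -2386.7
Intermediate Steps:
Z = 49 (Z = 7² = 49)
d(s, v) = 23/3 + v/6 (d(s, v) = 7 - (-4 - v)/6 = 7 + (⅔ + v/6) = 23/3 + v/6)
P(K) = 8 - K²
d(-8, -8) + P(Z) = (23/3 + (⅙)*(-8)) + (8 - 1*49²) = (23/3 - 4/3) + (8 - 1*2401) = 19/3 + (8 - 2401) = 19/3 - 2393 = -7160/3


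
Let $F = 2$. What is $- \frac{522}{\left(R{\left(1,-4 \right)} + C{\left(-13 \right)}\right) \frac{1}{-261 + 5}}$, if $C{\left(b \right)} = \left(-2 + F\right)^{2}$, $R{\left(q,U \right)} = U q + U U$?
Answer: $11136$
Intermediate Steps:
$R{\left(q,U \right)} = U^{2} + U q$ ($R{\left(q,U \right)} = U q + U^{2} = U^{2} + U q$)
$C{\left(b \right)} = 0$ ($C{\left(b \right)} = \left(-2 + 2\right)^{2} = 0^{2} = 0$)
$- \frac{522}{\left(R{\left(1,-4 \right)} + C{\left(-13 \right)}\right) \frac{1}{-261 + 5}} = - \frac{522}{\left(- 4 \left(-4 + 1\right) + 0\right) \frac{1}{-261 + 5}} = - \frac{522}{\left(\left(-4\right) \left(-3\right) + 0\right) \frac{1}{-256}} = - \frac{522}{\left(12 + 0\right) \left(- \frac{1}{256}\right)} = - \frac{522}{12 \left(- \frac{1}{256}\right)} = - \frac{522}{- \frac{3}{64}} = \left(-522\right) \left(- \frac{64}{3}\right) = 11136$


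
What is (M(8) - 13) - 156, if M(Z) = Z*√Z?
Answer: -169 + 16*√2 ≈ -146.37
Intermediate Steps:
M(Z) = Z^(3/2)
(M(8) - 13) - 156 = (8^(3/2) - 13) - 156 = (16*√2 - 13) - 156 = (-13 + 16*√2) - 156 = -169 + 16*√2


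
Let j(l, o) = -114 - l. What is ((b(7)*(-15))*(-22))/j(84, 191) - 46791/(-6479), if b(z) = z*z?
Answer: -1446982/19437 ≈ -74.445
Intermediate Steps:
b(z) = z**2
((b(7)*(-15))*(-22))/j(84, 191) - 46791/(-6479) = ((7**2*(-15))*(-22))/(-114 - 1*84) - 46791/(-6479) = ((49*(-15))*(-22))/(-114 - 84) - 46791*(-1/6479) = -735*(-22)/(-198) + 46791/6479 = 16170*(-1/198) + 46791/6479 = -245/3 + 46791/6479 = -1446982/19437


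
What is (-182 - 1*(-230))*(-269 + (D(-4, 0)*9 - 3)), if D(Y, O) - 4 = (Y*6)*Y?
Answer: 30144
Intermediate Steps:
D(Y, O) = 4 + 6*Y² (D(Y, O) = 4 + (Y*6)*Y = 4 + (6*Y)*Y = 4 + 6*Y²)
(-182 - 1*(-230))*(-269 + (D(-4, 0)*9 - 3)) = (-182 - 1*(-230))*(-269 + ((4 + 6*(-4)²)*9 - 3)) = (-182 + 230)*(-269 + ((4 + 6*16)*9 - 3)) = 48*(-269 + ((4 + 96)*9 - 3)) = 48*(-269 + (100*9 - 3)) = 48*(-269 + (900 - 3)) = 48*(-269 + 897) = 48*628 = 30144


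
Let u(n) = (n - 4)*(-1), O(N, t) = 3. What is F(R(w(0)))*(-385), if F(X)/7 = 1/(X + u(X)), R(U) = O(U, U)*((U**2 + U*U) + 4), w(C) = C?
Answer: -2695/4 ≈ -673.75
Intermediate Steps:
u(n) = 4 - n (u(n) = (-4 + n)*(-1) = 4 - n)
R(U) = 12 + 6*U**2 (R(U) = 3*((U**2 + U*U) + 4) = 3*((U**2 + U**2) + 4) = 3*(2*U**2 + 4) = 3*(4 + 2*U**2) = 12 + 6*U**2)
F(X) = 7/4 (F(X) = 7/(X + (4 - X)) = 7/4)
F(R(w(0)))*(-385) = (7/4)*(-385) = -2695/4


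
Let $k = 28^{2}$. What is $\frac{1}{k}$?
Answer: $\frac{1}{784} \approx 0.0012755$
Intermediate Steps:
$k = 784$
$\frac{1}{k} = \frac{1}{784}$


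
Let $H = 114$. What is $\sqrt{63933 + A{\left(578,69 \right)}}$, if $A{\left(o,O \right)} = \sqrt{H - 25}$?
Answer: $\sqrt{63933 + \sqrt{89}} \approx 252.87$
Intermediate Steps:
$A{\left(o,O \right)} = \sqrt{89}$ ($A{\left(o,O \right)} = \sqrt{114 - 25} = \sqrt{89}$)
$\sqrt{63933 + A{\left(578,69 \right)}} = \sqrt{63933 + \sqrt{89}}$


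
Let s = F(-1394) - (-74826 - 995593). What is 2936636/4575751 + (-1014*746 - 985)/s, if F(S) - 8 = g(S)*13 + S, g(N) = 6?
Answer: -17169297557/257472933019 ≈ -0.066684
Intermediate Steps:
F(S) = 86 + S (F(S) = 8 + (6*13 + S) = 8 + (78 + S) = 86 + S)
s = 1069111 (s = (86 - 1394) - (-74826 - 995593) = -1308 - 1*(-1070419) = -1308 + 1070419 = 1069111)
2936636/4575751 + (-1014*746 - 985)/s = 2936636/4575751 + (-1014*746 - 985)/1069111 = 2936636*(1/4575751) + (-756444 - 985)*(1/1069111) = 2936636/4575751 - 757429*1/1069111 = 2936636/4575751 - 757429/1069111 = -17169297557/257472933019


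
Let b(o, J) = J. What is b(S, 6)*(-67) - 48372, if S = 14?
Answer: -48774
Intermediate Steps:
b(S, 6)*(-67) - 48372 = 6*(-67) - 48372 = -402 - 48372 = -48774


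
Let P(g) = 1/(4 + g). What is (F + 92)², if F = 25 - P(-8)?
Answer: 219961/16 ≈ 13748.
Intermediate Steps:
F = 101/4 (F = 25 - 1/(4 - 8) = 25 - 1/(-4) = 25 - 1*(-¼) = 25 + ¼ = 101/4 ≈ 25.250)
(F + 92)² = (101/4 + 92)² = (469/4)² = 219961/16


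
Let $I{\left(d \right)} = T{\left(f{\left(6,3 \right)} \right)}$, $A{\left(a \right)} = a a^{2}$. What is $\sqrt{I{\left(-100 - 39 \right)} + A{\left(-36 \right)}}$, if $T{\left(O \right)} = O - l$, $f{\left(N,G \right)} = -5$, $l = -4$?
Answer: $i \sqrt{46657} \approx 216.0 i$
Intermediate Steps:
$A{\left(a \right)} = a^{3}$
$T{\left(O \right)} = 4 + O$ ($T{\left(O \right)} = O - -4 = O + 4 = 4 + O$)
$I{\left(d \right)} = -1$ ($I{\left(d \right)} = 4 - 5 = -1$)
$\sqrt{I{\left(-100 - 39 \right)} + A{\left(-36 \right)}} = \sqrt{-1 + \left(-36\right)^{3}} = \sqrt{-1 - 46656} = \sqrt{-46657} = i \sqrt{46657}$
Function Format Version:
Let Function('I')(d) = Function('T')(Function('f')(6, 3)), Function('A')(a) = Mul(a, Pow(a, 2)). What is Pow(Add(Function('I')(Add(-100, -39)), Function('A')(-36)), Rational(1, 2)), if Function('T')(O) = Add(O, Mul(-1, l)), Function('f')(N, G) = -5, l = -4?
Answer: Mul(I, Pow(46657, Rational(1, 2))) ≈ Mul(216.00, I)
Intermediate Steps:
Function('A')(a) = Pow(a, 3)
Function('T')(O) = Add(4, O) (Function('T')(O) = Add(O, Mul(-1, -4)) = Add(O, 4) = Add(4, O))
Function('I')(d) = -1 (Function('I')(d) = Add(4, -5) = -1)
Pow(Add(Function('I')(Add(-100, -39)), Function('A')(-36)), Rational(1, 2)) = Pow(Add(-1, Pow(-36, 3)), Rational(1, 2)) = Pow(Add(-1, -46656), Rational(1, 2)) = Pow(-46657, Rational(1, 2)) = Mul(I, Pow(46657, Rational(1, 2)))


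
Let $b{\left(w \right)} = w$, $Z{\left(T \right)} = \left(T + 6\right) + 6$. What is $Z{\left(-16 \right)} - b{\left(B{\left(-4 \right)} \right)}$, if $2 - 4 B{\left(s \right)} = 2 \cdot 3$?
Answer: $-3$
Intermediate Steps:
$Z{\left(T \right)} = 12 + T$ ($Z{\left(T \right)} = \left(6 + T\right) + 6 = 12 + T$)
$B{\left(s \right)} = -1$ ($B{\left(s \right)} = \frac{1}{2} - \frac{2 \cdot 3}{4} = \frac{1}{2} - \frac{3}{2} = -1$)
$Z{\left(-16 \right)} - b{\left(B{\left(-4 \right)} \right)} = \left(12 - 16\right) - -1 = -4 + 1 = -3$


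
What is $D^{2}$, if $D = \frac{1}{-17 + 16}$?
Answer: $1$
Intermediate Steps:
$D = -1$ ($D = \frac{1}{-1} = -1$)
$D^{2} = \left(-1\right)^{2} = 1$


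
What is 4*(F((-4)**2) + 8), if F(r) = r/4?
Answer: 48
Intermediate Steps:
F(r) = r/4 (F(r) = r*(1/4) = r/4)
4*(F((-4)**2) + 8) = 4*((1/4)*(-4)**2 + 8) = 4*((1/4)*16 + 8) = 4*(4 + 8) = 4*12 = 48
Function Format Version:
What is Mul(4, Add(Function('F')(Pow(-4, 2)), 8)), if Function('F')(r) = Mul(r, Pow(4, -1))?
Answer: 48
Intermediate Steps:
Function('F')(r) = Mul(Rational(1, 4), r) (Function('F')(r) = Mul(r, Rational(1, 4)) = Mul(Rational(1, 4), r))
Mul(4, Add(Function('F')(Pow(-4, 2)), 8)) = Mul(4, Add(Mul(Rational(1, 4), Pow(-4, 2)), 8)) = Mul(4, Add(Mul(Rational(1, 4), 16), 8)) = Mul(4, Add(4, 8)) = Mul(4, 12) = 48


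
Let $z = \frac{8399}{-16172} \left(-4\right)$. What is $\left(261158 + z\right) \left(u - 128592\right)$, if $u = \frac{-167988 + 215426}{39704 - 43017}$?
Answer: $- \frac{449877499880617662}{13394459} \approx -3.3587 \cdot 10^{10}$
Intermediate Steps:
$u = - \frac{47438}{3313}$ ($u = \frac{47438}{-3313} = 47438 \left(- \frac{1}{3313}\right) = - \frac{47438}{3313} \approx -14.319$)
$z = \frac{8399}{4043}$ ($z = 8399 \left(- \frac{1}{16172}\right) \left(-4\right) = \left(- \frac{8399}{16172}\right) \left(-4\right) = \frac{8399}{4043} \approx 2.0774$)
$\left(261158 + z\right) \left(u - 128592\right) = \left(261158 + \frac{8399}{4043}\right) \left(- \frac{47438}{3313} - 128592\right) = \frac{1055870193}{4043} \left(- \frac{426072734}{3313}\right) = - \frac{449877499880617662}{13394459}$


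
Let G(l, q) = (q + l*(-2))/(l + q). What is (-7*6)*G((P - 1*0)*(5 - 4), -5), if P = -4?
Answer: 14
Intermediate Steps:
G(l, q) = (q - 2*l)/(l + q)
(-7*6)*G((P - 1*0)*(5 - 4), -5) = (-7*6)*((-5 - 2*(-4 - 1*0)*(5 - 4))/((-4 - 1*0)*(5 - 4) - 5)) = -42*(-5 - 2*(-4 + 0))/((-4 + 0)*1 - 5) = -42*(-5 - (-8))/(-4*1 - 5) = -42*(-5 - 2*(-4))/(-4 - 5) = -42*(-5 + 8)/(-9) = -(-14)*3/3 = -42*(-⅓) = 14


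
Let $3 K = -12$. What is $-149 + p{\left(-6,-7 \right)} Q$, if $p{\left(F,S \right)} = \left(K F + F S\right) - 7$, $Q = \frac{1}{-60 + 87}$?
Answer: $- \frac{3964}{27} \approx -146.81$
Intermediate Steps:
$K = -4$ ($K = \frac{1}{3} \left(-12\right) = -4$)
$Q = \frac{1}{27} \approx 0.037037$
$p{\left(F,S \right)} = -7 - 4 F + F S$ ($p{\left(F,S \right)} = \left(- 4 F + F S\right) - 7 = -7 - 4 F + F S$)
$-149 + p{\left(-6,-7 \right)} Q = -149 + \left(-7 - -24 - -42\right) \frac{1}{27} = -149 + \left(-7 + 24 + 42\right) \frac{1}{27} = -149 + 59 \cdot \frac{1}{27} = -149 + \frac{59}{27} = - \frac{3964}{27}$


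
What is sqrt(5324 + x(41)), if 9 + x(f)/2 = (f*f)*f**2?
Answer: 2*sqrt(1414207) ≈ 2378.4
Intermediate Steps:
x(f) = -18 + 2*f**4 (x(f) = -18 + 2*((f*f)*f**2) = -18 + 2*(f**2*f**2) = -18 + 2*f**4)
sqrt(5324 + x(41)) = sqrt(5324 + (-18 + 2*41**4)) = sqrt(5324 + (-18 + 2*2825761)) = sqrt(5324 + (-18 + 5651522)) = sqrt(5324 + 5651504) = sqrt(5656828) = 2*sqrt(1414207)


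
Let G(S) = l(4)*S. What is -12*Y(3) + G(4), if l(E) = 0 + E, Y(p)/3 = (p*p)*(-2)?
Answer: 664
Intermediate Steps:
Y(p) = -6*p² (Y(p) = 3*((p*p)*(-2)) = 3*(p²*(-2)) = 3*(-2*p²) = -6*p²)
l(E) = E
G(S) = 4*S
-12*Y(3) + G(4) = -(-72)*3² + 4*4 = -(-72)*9 + 16 = -12*(-54) + 16 = 648 + 16 = 664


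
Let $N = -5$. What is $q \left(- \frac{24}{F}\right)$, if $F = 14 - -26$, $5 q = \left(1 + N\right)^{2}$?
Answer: $- \frac{48}{25} \approx -1.92$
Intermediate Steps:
$q = \frac{16}{5}$ ($q = \frac{\left(1 - 5\right)^{2}}{5} = \frac{\left(-4\right)^{2}}{5} = \frac{1}{5} \cdot 16 = \frac{16}{5} \approx 3.2$)
$F = 40$ ($F = 14 + 26 = 40$)
$q \left(- \frac{24}{F}\right) = \frac{16 \left(- \frac{24}{40}\right)}{5} = \frac{16 \left(\left(-24\right) \frac{1}{40}\right)}{5} = \frac{16}{5} \left(- \frac{3}{5}\right) = - \frac{48}{25}$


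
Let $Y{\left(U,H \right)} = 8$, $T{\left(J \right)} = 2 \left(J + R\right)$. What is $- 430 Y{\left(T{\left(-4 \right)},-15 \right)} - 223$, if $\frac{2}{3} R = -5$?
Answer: $-3663$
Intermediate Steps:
$R = - \frac{15}{2}$ ($R = \frac{3}{2} \left(-5\right) = - \frac{15}{2} \approx -7.5$)
$T{\left(J \right)} = -15 + 2 J$ ($T{\left(J \right)} = 2 \left(J - \frac{15}{2}\right) = 2 \left(- \frac{15}{2} + J\right) = -15 + 2 J$)
$- 430 Y{\left(T{\left(-4 \right)},-15 \right)} - 223 = \left(-430\right) 8 - 223 = -3440 - 223 = -3663$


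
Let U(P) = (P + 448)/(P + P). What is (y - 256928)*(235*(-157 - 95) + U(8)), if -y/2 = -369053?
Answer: -28481647587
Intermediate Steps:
y = 738106 (y = -2*(-369053) = 738106)
U(P) = (448 + P)/(2*P) (U(P) = (448 + P)/((2*P)) = (448 + P)*(1/(2*P)) = (448 + P)/(2*P))
(y - 256928)*(235*(-157 - 95) + U(8)) = (738106 - 256928)*(235*(-157 - 95) + (½)*(448 + 8)/8) = 481178*(235*(-252) + (½)*(⅛)*456) = 481178*(-59220 + 57/2) = 481178*(-118383/2) = -28481647587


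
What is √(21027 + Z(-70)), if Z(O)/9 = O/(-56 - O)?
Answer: √20982 ≈ 144.85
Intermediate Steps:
Z(O) = 9*O/(-56 - O) (Z(O) = 9*(O/(-56 - O)) = 9*O/(-56 - O))
√(21027 + Z(-70)) = √(21027 - 9*(-70)/(56 - 70)) = √(21027 - 9*(-70)/(-14)) = √(21027 - 9*(-70)*(-1/14)) = √(21027 - 45) = √20982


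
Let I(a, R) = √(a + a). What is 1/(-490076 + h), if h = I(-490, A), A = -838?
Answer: -122519/60043621689 - 7*I*√5/120087243378 ≈ -2.0405e-6 - 1.3034e-10*I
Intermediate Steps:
I(a, R) = √2*√a (I(a, R) = √(2*a) = √2*√a)
h = 14*I*√5 (h = √2*√(-490) = √2*(7*I*√10) = 14*I*√5 ≈ 31.305*I)
1/(-490076 + h) = 1/(-490076 + 14*I*√5)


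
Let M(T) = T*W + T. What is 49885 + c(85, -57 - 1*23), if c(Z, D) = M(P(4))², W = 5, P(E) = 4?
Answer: 50461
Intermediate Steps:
M(T) = 6*T (M(T) = T*5 + T = 5*T + T = 6*T)
c(Z, D) = 576 (c(Z, D) = (6*4)² = 24² = 576)
49885 + c(85, -57 - 1*23) = 49885 + 576 = 50461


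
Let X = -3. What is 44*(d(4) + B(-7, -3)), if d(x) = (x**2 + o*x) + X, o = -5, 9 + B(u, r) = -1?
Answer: -748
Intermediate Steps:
B(u, r) = -10 (B(u, r) = -9 - 1 = -10)
d(x) = -3 + x**2 - 5*x (d(x) = (x**2 - 5*x) - 3 = -3 + x**2 - 5*x)
44*(d(4) + B(-7, -3)) = 44*((-3 + 4**2 - 5*4) - 10) = 44*((-3 + 16 - 20) - 10) = 44*(-7 - 10) = 44*(-17) = -748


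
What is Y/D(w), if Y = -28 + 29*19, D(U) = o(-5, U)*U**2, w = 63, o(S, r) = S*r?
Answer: -523/1250235 ≈ -0.00041832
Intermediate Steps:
D(U) = -5*U**3 (D(U) = (-5*U)*U**2 = -5*U**3)
Y = 523 (Y = -28 + 551 = 523)
Y/D(w) = 523/((-5*63**3)) = 523/((-5*250047)) = 523/(-1250235) = 523*(-1/1250235) = -523/1250235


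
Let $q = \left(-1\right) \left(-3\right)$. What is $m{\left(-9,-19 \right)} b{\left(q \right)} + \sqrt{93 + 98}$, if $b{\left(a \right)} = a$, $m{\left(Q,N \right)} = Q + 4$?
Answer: $-15 + \sqrt{191} \approx -1.1797$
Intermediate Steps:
$m{\left(Q,N \right)} = 4 + Q$
$q = 3$
$m{\left(-9,-19 \right)} b{\left(q \right)} + \sqrt{93 + 98} = \left(4 - 9\right) 3 + \sqrt{93 + 98} = \left(-5\right) 3 + \sqrt{191} = -15 + \sqrt{191}$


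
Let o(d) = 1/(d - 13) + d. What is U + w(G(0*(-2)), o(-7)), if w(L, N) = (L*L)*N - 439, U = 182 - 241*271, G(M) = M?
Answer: -65568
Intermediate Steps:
o(d) = d + 1/(-13 + d) (o(d) = 1/(-13 + d) + d = d + 1/(-13 + d))
U = -65129 (U = 182 - 65311 = -65129)
w(L, N) = -439 + N*L² (w(L, N) = L²*N - 439 = N*L² - 439 = -439 + N*L²)
U + w(G(0*(-2)), o(-7)) = -65129 + (-439 + ((1 + (-7)² - 13*(-7))/(-13 - 7))*(0*(-2))²) = -65129 + (-439 + ((1 + 49 + 91)/(-20))*0²) = -65129 + (-439 - 1/20*141*0) = -65129 + (-439 - 141/20*0) = -65129 + (-439 + 0) = -65129 - 439 = -65568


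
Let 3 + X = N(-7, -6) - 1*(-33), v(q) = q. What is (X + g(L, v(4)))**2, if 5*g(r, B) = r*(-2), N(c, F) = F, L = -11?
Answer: 20164/25 ≈ 806.56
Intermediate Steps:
g(r, B) = -2*r/5 (g(r, B) = (r*(-2))/5 = (-2*r)/5 = -2*r/5)
X = 24 (X = -3 + (-6 - 1*(-33)) = -3 + (-6 + 33) = -3 + 27 = 24)
(X + g(L, v(4)))**2 = (24 - 2/5*(-11))**2 = (24 + 22/5)**2 = (142/5)**2 = 20164/25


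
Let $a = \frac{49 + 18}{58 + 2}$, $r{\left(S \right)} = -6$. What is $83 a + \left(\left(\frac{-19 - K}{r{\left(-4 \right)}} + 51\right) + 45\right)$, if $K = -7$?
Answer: $\frac{11441}{60} \approx 190.68$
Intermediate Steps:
$a = \frac{67}{60} \approx 1.1167$
$83 a + \left(\left(\frac{-19 - K}{r{\left(-4 \right)}} + 51\right) + 45\right) = 83 \cdot \frac{67}{60} + \left(\left(\frac{-19 - -7}{-6} + 51\right) + 45\right) = \frac{5561}{60} + \left(\left(\left(-19 + 7\right) \left(- \frac{1}{6}\right) + 51\right) + 45\right) = \frac{5561}{60} + \left(\left(\left(-12\right) \left(- \frac{1}{6}\right) + 51\right) + 45\right) = \frac{5561}{60} + \left(\left(2 + 51\right) + 45\right) = \frac{5561}{60} + \left(53 + 45\right) = \frac{5561}{60} + 98 = \frac{11441}{60}$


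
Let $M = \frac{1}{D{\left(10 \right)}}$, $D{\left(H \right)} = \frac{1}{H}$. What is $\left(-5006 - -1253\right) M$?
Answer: $-37530$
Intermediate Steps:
$M = 10$ ($M = \frac{1}{\frac{1}{10}} = 10$)
$\left(-5006 - -1253\right) M = \left(-5006 - -1253\right) 10 = \left(-5006 + 1253\right) 10 = \left(-3753\right) 10 = -37530$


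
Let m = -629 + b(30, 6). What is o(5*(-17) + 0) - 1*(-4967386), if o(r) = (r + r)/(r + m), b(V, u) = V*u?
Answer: 1326292147/267 ≈ 4.9674e+6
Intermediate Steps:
m = -449 (m = -629 + 30*6 = -629 + 180 = -449)
o(r) = 2*r/(-449 + r) (o(r) = (r + r)/(r - 449) = (2*r)/(-449 + r) = 2*r/(-449 + r))
o(5*(-17) + 0) - 1*(-4967386) = 2*(5*(-17) + 0)/(-449 + (5*(-17) + 0)) - 1*(-4967386) = 2*(-85 + 0)/(-449 + (-85 + 0)) + 4967386 = 2*(-85)/(-449 - 85) + 4967386 = 2*(-85)/(-534) + 4967386 = 2*(-85)*(-1/534) + 4967386 = 85/267 + 4967386 = 1326292147/267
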